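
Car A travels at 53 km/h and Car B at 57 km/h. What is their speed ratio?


Ratio = 53:57
GCD = 1
Simplified = 53:57
Time ratio (same distance) = 57:53
Speed ratio = 53:57

53:57


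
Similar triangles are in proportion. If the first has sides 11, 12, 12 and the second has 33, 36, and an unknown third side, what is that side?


Scale factor = 33/11 = 3
Missing side = 12 × 3
= 36.0

36.0


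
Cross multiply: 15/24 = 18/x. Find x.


Cross multiply: 15 × x = 24 × 18
15x = 432
x = 432 / 15
= 28.80

28.80


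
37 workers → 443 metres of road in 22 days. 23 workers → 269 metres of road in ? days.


Days ∝ work / workers, so d₂ = d₁ × (m₁/m₂) × (w₂/w₁)
Workers factor (inverse): 37/23 ≈ 1.6087
Work factor (direct): 269/443 ≈ 0.6072
d₂ = 22 × 37/23 × 269/443 = (22 × 37 × 269) / (23 × 443) = 218966/10189
≈ 21.49 days

21.49 days


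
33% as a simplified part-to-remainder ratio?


33% means 33 parts out of 100; remainder = 67
Part : remainder = 33:67
GCD = 1
= 33:67

33:67


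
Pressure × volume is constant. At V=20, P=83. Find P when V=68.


Inverse proportion: x × y = constant
k = 20 × 83 = 1660
y₂ = k / 68 = 1660 / 68
= 24.41

24.41


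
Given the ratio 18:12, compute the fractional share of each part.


Total parts = 18 + 12 = 30
First part: 18/30 = 3/5
Second part: 12/30 = 2/5
= 3/5 and 2/5

3/5 and 2/5


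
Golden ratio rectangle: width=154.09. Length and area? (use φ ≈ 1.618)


φ = (1 + √5) / 2 ≈ 1.618
Length = width × φ = 154.09 × 1.618 = 249.31762
≈ 249.32
Area = width × length = 154.09 × 249.31762 = 38417.3520658 ≈ 38417.35
= Length: 249.32, Area: 38417.35

Length: 249.32, Area: 38417.35


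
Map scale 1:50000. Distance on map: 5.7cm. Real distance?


Real distance = map distance × scale
= 5.7cm × 50000
= 285000 cm = 2850.0 m
= 2.850 km

2.850 km


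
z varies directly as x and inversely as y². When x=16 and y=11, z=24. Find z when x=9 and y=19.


z = k·x/y²
Solve for k using the known point: k = z·y²/x = 24×121/16 = 2904/16 = 181.5000
Now evaluate at x=9, y=19:
z = k × 9 / 361 = (2904 × 9) / (16 × 361) = 26136/5776
≈ 4.5249

4.5249


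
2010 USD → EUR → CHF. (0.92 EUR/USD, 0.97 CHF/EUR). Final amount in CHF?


Step 1: 2010 USD × 0.92 = 1849.20 EUR
Step 2: 1849.20 EUR × 0.97 = 1793.72 CHF
Implied rate USD→CHF = 0.92 × 0.97 = 0.8924
= 1793.72 CHF

1793.72 CHF


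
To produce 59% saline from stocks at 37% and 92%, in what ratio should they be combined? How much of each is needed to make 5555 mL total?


Let x parts of 37% mix with y parts of 92%.
37x + 92y = 59(x + y)
37x + 92y = 59x + 59y
x(37 - 59) = y(59 - 92)
x/y = (92 - 59)/(59 - 37) = 33/22
Simplify: 3:2
Total parts = 5; one part = 5555/5 = 1111.00 mL
37% solution: 3×1111.00 = 3333.00 mL
92% solution: 2×1111.00 = 2222.00 mL
= ratio 3:2; 3333.00 mL and 2222.00 mL

ratio 3:2; 3333.00 mL and 2222.00 mL


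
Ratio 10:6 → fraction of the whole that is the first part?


Total parts = 10 + 6 = 16
First part: 10/16 = 5/8
= 5/8

5/8


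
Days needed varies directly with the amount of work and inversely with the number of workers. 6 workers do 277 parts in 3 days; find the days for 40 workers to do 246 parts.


Days ∝ work / workers, so d₂ = d₁ × (m₁/m₂) × (w₂/w₁)
Workers factor (inverse): 6/40 = 0.1500
Work factor (direct): 246/277 ≈ 0.8881
d₂ = 3 × 6/40 × 246/277 = (3 × 6 × 246) / (40 × 277) = 4428/11080
≈ 0.40 days

0.40 days


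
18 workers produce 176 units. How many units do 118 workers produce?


Direct proportion: y/x = constant
k = 176/18 ≈ 9.7778
y₂ = k × 118 = 176 × 118 / 18 = 20768/18
≈ 1153.78

1153.78


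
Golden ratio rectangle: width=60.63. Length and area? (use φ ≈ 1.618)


φ = (1 + √5) / 2 ≈ 1.618
Length = width × φ = 60.63 × 1.618 = 98.09934
≈ 98.10
Area = width × length = 60.63 × 98.09934 = 5947.7629842 ≈ 5947.76
= Length: 98.10, Area: 5947.76

Length: 98.10, Area: 5947.76


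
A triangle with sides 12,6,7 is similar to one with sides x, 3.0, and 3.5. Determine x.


Scale factor = 3.0/6 = 0.5
Missing side = 12 × 0.5
= 6.0

6.0


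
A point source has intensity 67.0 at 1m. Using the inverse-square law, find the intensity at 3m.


I₁d₁² = I₂d₂²
I₂ = I₁ × (d₁/d₂)²
= 67.0 × (1/3)²
= 67.0 × 1/9
= 67/9
≈ 7.4444

7.4444


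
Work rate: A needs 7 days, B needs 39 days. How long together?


Rate of A = 1/7 per day
Rate of B = 1/39 per day
Combined rate = 1/7 + 1/39 = 46/273 ≈ 0.1685 per day
Days = 1 / combined rate = 273/46
≈ 5.93 days

5.93 days


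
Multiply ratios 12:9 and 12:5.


Compound ratio = (12×12) : (9×5)
= 144:45
GCD = 9
= 16:5

16:5


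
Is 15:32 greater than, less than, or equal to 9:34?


15/32 = 0.4688
9/34 = 0.2647
0.4688 > 0.2647, so 15:32 is greater
= greater than

greater than


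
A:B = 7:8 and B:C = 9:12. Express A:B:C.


Match B: multiply A:B by 9 → 63:72
Multiply B:C by 8 → 72:96
Combined: 63:72:96
GCD = 3
= 21:24:32

21:24:32


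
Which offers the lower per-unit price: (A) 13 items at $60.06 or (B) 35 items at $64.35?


Deal A: $60.06/13 = $4.6200/unit
Deal B: $64.35/35 = $1.8386/unit
B is cheaper per unit
= Deal B

Deal B


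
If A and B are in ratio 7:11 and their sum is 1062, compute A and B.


Let A = 7k, B = 11k.
7k + 11k = 1062
18k = 1062 → k = 1062/18 = 59
A = 7×59 = 413, B = 11×59 = 649
= A = 413, B = 649

A = 413, B = 649


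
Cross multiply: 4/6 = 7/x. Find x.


Cross multiply: 4 × x = 6 × 7
4x = 42
x = 42 / 4
= 10.50

10.50


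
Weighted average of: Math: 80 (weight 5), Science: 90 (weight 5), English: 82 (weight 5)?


Numerator = 80×5 + 90×5 + 82×5
= 400 + 450 + 410
= 1260
Total weight = 15
Weighted avg = 1260/15
= 84.00

84.00


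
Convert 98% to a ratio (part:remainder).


98% means 98 parts out of 100; remainder = 2
Part : remainder = 98:2
GCD = 2
= 49:1

49:1


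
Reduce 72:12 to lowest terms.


GCD(72, 12) = 12
72/12 : 12/12
= 6:1

6:1


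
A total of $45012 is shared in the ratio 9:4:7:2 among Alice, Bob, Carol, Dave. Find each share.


Total parts = 9 + 4 + 7 + 2 = 22
Alice: 45012 × 9/22 = 18414.00
Bob: 45012 × 4/22 = 8184.00
Carol: 45012 × 7/22 = 14322.00
Dave: 45012 × 2/22 = 4092.00
= Alice: $18414.00, Bob: $8184.00, Carol: $14322.00, Dave: $4092.00

Alice: $18414.00, Bob: $8184.00, Carol: $14322.00, Dave: $4092.00


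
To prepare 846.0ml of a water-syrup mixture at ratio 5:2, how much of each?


Total parts = 5 + 2 = 7
water: 846.0 × 5/7 = 604.3ml
syrup: 846.0 × 2/7 = 241.7ml
= 604.3ml and 241.7ml

604.3ml and 241.7ml


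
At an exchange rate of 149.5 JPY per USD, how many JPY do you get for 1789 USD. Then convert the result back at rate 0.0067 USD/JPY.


Amount × rate = 1789 × 149.5 = 267455.50 JPY
Round-trip: 267455.50 × 0.0067 = 1791.95 USD
= 267455.50 JPY, then 1791.95 USD

267455.50 JPY, then 1791.95 USD


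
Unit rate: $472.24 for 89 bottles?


Unit rate = total / quantity
= 472.24 / 89
= $5.31 per unit

$5.31 per unit


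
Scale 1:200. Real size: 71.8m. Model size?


Model size = real / scale
= 71.8 / 200
= 0.3590 m

0.3590 m


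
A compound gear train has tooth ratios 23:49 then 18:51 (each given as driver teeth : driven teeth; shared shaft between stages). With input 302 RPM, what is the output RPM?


Stage 1: RPM_B = RPM_A × t_A/t_B = 302 × 23/49 = 6946/49 ≈ 141.76
B and C share a shaft → RPM_C = RPM_B
Stage 2: RPM_D = RPM_C × t_C/t_D = RPM_A × (t_A×t_C)/(t_B×t_D)
Overall ratio = (23×18)/(49×51) = 414/2499
RPM_D = 302 × 414/2499 = 125028/2499
≈ 50.03 RPM

50.03 RPM


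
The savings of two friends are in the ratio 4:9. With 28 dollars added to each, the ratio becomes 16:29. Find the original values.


Let A = 4k, B = 9k.
(4k + 28) / (9k + 28) = 16/29
Cross-multiply: 29(4k + 28) = 16(9k + 28)
116k + 812 = 144k + 448
116k - 144k = 448 - 812
-28k = -364
k = -364/-28 = 13
A = 4×13 = 52, B = 9×13 = 117
= A = 52, B = 117

A = 52, B = 117


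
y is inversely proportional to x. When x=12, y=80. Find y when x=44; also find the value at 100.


Inverse proportion: x × y = constant
k = 12 × 80 = 960
At x=44: k/44 = 21.82
At x=100: k/100 = 9.60
= 21.82 and 9.60

21.82 and 9.60


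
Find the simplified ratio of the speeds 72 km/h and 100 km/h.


Ratio = 72:100
GCD = 4
Simplified = 18:25
Time ratio (same distance) = 25:18
Speed ratio = 18:25

18:25


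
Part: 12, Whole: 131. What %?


Percentage = (part / whole) × 100
= (12 / 131) × 100
≈ 9.16%

9.16%


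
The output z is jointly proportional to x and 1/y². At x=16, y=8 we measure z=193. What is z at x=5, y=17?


z = k·x/y²
Solve for k using the known point: k = z·y²/x = 193×64/16 = 12352/16 = 772.0000
Now evaluate at x=5, y=17:
z = k × 5 / 289 = (12352 × 5) / (16 × 289) = 61760/4624
≈ 13.3564

13.3564


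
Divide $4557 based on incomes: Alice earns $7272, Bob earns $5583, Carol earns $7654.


Total income = 7272 + 5583 + 7654 = $20509
Alice: $4557 × 7272/20509 = $1615.80
Bob: $4557 × 5583/20509 = $1240.52
Carol: $4557 × 7654/20509 = $1700.68
= Alice: $1615.80, Bob: $1240.52, Carol: $1700.68

Alice: $1615.80, Bob: $1240.52, Carol: $1700.68


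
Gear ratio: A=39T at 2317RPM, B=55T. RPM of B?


Gear ratio = 39:55 = 39:55
RPM_B = RPM_A × (teeth_A / teeth_B)
= 2317 × (39/55)
= 1643.0 RPM

1643.0 RPM


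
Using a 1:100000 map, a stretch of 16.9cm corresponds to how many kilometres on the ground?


Real distance = map distance × scale
= 16.9cm × 100000
= 1690000 cm = 16900.0 m
= 16.900 km

16.900 km


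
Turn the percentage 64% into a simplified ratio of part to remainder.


64% means 64 parts out of 100; remainder = 36
Part : remainder = 64:36
GCD = 4
= 16:9

16:9


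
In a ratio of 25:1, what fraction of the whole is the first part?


Total parts = 25 + 1 = 26
First part: 25/26 = 25/26
= 25/26

25/26


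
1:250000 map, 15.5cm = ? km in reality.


Real distance = map distance × scale
= 15.5cm × 250000
= 3875000 cm = 38750.0 m
= 38.750 km

38.750 km


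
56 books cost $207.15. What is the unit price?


Unit rate = total / quantity
= 207.15 / 56
= $3.70 per unit

$3.70 per unit


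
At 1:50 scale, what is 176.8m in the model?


Model size = real / scale
= 176.8 / 50
= 3.5360 m

3.5360 m


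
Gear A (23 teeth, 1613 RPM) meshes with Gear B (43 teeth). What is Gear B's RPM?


Gear ratio = 23:43 = 23:43
RPM_B = RPM_A × (teeth_A / teeth_B)
= 1613 × (23/43)
= 862.8 RPM

862.8 RPM


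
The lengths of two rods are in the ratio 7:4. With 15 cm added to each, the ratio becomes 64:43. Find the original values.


Let A = 7k, B = 4k.
(7k + 15) / (4k + 15) = 64/43
Cross-multiply: 43(7k + 15) = 64(4k + 15)
301k + 645 = 256k + 960
301k - 256k = 960 - 645
45k = 315
k = 315/45 = 7
A = 7×7 = 49, B = 4×7 = 28
= A = 49, B = 28

A = 49, B = 28


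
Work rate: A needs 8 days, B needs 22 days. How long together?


Rate of A = 1/8 per day
Rate of B = 1/22 per day
Combined rate = 1/8 + 1/22 = 30/176 ≈ 0.1705 per day
Days = 1 / combined rate = 176/30
≈ 5.87 days

5.87 days


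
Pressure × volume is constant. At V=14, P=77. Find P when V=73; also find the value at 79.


Inverse proportion: x × y = constant
k = 14 × 77 = 1078
At x=73: k/73 = 14.77
At x=79: k/79 = 13.65
= 14.77 and 13.65

14.77 and 13.65


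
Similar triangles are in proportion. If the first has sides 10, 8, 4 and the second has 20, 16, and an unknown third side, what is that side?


Scale factor = 20/10 = 2
Missing side = 4 × 2
= 8.0

8.0


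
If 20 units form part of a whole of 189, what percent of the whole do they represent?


Percentage = (part / whole) × 100
= (20 / 189) × 100
≈ 10.58%

10.58%


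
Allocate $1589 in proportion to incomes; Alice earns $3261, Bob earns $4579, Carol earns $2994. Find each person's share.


Total income = 3261 + 4579 + 2994 = $10834
Alice: $1589 × 3261/10834 = $478.28
Bob: $1589 × 4579/10834 = $671.59
Carol: $1589 × 2994/10834 = $439.12
= Alice: $478.28, Bob: $671.59, Carol: $439.12

Alice: $478.28, Bob: $671.59, Carol: $439.12


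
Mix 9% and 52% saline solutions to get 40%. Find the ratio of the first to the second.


Let x parts of 9% mix with y parts of 52%.
9x + 52y = 40(x + y)
9x + 52y = 40x + 40y
x(9 - 40) = y(40 - 52)
x/y = (52 - 40)/(40 - 9) = 12/31
Simplify: 12:31
= 12:31

12:31


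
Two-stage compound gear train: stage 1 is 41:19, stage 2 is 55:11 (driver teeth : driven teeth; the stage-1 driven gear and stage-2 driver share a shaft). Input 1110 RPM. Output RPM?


Stage 1: RPM_B = RPM_A × t_A/t_B = 1110 × 41/19 = 45510/19 ≈ 2395.26
B and C share a shaft → RPM_C = RPM_B
Stage 2: RPM_D = RPM_C × t_C/t_D = RPM_A × (t_A×t_C)/(t_B×t_D)
Overall ratio = (41×55)/(19×11) = 2255/209
RPM_D = 1110 × 2255/209 = 2503050/209
≈ 11976.32 RPM

11976.32 RPM


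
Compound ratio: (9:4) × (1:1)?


Compound ratio = (9×1) : (4×1)
= 9:4
GCD = 1
= 9:4

9:4


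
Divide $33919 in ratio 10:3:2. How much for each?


Total parts = 10 + 3 + 2 = 15
Part 1: 33919 × 10/15 = 22612.67
Part 2: 33919 × 3/15 = 6783.80
Part 3: 33919 × 2/15 = 4522.53
= Part 1: $22612.67, Part 2: $6783.80, Part 3: $4522.53

Part 1: $22612.67, Part 2: $6783.80, Part 3: $4522.53


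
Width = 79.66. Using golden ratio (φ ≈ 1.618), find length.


φ = (1 + √5) / 2 ≈ 1.618
Length = width × φ = 79.66 × 1.618 = 128.88988
≈ 128.89

128.89


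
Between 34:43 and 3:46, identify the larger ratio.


34/43 = 0.7907
3/46 = 0.0652
0.7907 > 0.0652, so 34:43 is greater
= 34:43

34:43


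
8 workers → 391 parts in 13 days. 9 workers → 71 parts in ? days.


Days ∝ work / workers, so d₂ = d₁ × (m₁/m₂) × (w₂/w₁)
Workers factor (inverse): 8/9 ≈ 0.8889
Work factor (direct): 71/391 ≈ 0.1816
d₂ = 13 × 8/9 × 71/391 = (13 × 8 × 71) / (9 × 391) = 7384/3519
≈ 2.10 days

2.10 days


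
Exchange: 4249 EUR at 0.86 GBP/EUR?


Amount × rate = 4249 × 0.86
= 3654.14 GBP

3654.14 GBP


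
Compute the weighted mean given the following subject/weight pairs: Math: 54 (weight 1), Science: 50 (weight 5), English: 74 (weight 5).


Numerator = 54×1 + 50×5 + 74×5
= 54 + 250 + 370
= 674
Total weight = 11
Weighted avg = 674/11
= 61.27

61.27


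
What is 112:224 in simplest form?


GCD(112, 224) = 112
112/112 : 224/112
= 1:2

1:2


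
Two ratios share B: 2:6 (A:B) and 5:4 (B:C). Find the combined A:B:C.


Match B: multiply A:B by 5 → 10:30
Multiply B:C by 6 → 30:24
Combined: 10:30:24
GCD = 2
= 5:15:12

5:15:12


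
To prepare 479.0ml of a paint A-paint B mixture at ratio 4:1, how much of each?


Total parts = 4 + 1 = 5
paint A: 479.0 × 4/5 = 383.2ml
paint B: 479.0 × 1/5 = 95.8ml
= 383.2ml and 95.8ml

383.2ml and 95.8ml


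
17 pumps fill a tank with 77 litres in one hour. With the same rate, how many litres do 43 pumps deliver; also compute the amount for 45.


Direct proportion: y/x = constant
k = 77/17 ≈ 4.5294
y at x=43: k × 43 = 77 × 43 / 17 = 3311/17 ≈ 194.76
y at x=45: k × 45 = 77 × 45 / 17 = 3465/17 ≈ 203.82
= 194.76 and 203.82

194.76 and 203.82


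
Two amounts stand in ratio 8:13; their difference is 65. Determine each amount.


Let A = 8k, B = 13k.
13k - 8k = 65
5k = 65 → k = 65/5 = 13
A = 8×13 = 104, B = 13×13 = 169
= A = 104, B = 169

A = 104, B = 169


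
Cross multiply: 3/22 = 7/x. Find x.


Cross multiply: 3 × x = 22 × 7
3x = 154
x = 154 / 3
= 51.33

51.33


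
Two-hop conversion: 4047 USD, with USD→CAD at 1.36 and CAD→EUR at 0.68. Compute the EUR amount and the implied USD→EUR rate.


Step 1: 4047 USD × 1.36 = 5503.92 CAD
Step 2: 5503.92 CAD × 0.68 = 3742.67 EUR
Implied rate USD→EUR = 1.36 × 0.68 = 0.9248
= 3742.67 EUR; implied rate 0.9248 EUR/USD

3742.67 EUR; implied rate 0.9248 EUR/USD


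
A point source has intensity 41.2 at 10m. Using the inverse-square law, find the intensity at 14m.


I₁d₁² = I₂d₂²
I₂ = I₁ × (d₁/d₂)²
= 41.2 × (10/14)²
= 41.2 × 100/196
= 4120/196
≈ 21.0204

21.0204


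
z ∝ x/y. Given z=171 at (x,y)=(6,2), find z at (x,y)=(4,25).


z = k·x/y
Solve for k using the known point: k = z·y/x = 171×2/6 = 342/6 = 57.0000
Now evaluate at x=4, y=25:
z = k × 4 / 25 = (342 × 4) / (6 × 25) = 1368/150
= 9.1200

9.1200


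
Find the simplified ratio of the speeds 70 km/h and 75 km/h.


Ratio = 70:75
GCD = 5
Simplified = 14:15
Time ratio (same distance) = 15:14
Speed ratio = 14:15

14:15


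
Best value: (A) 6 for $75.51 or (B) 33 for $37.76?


Deal A: $75.51/6 = $12.5850/unit
Deal B: $37.76/33 = $1.1442/unit
B is cheaper per unit
= Deal B

Deal B


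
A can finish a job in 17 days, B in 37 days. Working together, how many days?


Rate of A = 1/17 per day
Rate of B = 1/37 per day
Combined rate = 1/17 + 1/37 = 54/629 ≈ 0.0859 per day
Days = 1 / combined rate = 629/54
≈ 11.65 days

11.65 days


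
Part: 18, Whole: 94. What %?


Percentage = (part / whole) × 100
= (18 / 94) × 100
≈ 19.15%

19.15%


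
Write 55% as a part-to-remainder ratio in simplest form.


55% means 55 parts out of 100; remainder = 45
Part : remainder = 55:45
GCD = 5
= 11:9

11:9


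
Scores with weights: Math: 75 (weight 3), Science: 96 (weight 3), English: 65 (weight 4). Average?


Numerator = 75×3 + 96×3 + 65×4
= 225 + 288 + 260
= 773
Total weight = 10
Weighted avg = 773/10
= 77.30

77.30


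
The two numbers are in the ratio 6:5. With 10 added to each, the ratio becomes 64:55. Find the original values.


Let A = 6k, B = 5k.
(6k + 10) / (5k + 10) = 64/55
Cross-multiply: 55(6k + 10) = 64(5k + 10)
330k + 550 = 320k + 640
330k - 320k = 640 - 550
10k = 90
k = 90/10 = 9
A = 6×9 = 54, B = 5×9 = 45
= A = 54, B = 45

A = 54, B = 45


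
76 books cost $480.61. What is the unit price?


Unit rate = total / quantity
= 480.61 / 76
= $6.32 per unit

$6.32 per unit


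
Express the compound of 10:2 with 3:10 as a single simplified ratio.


Compound ratio = (10×3) : (2×10)
= 30:20
GCD = 10
= 3:2

3:2


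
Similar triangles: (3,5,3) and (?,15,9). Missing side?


Scale factor = 15/5 = 3
Missing side = 3 × 3
= 9.0

9.0


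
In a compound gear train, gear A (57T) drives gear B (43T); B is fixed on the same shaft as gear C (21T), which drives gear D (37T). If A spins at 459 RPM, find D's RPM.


Stage 1: RPM_B = RPM_A × t_A/t_B = 459 × 57/43 = 26163/43 ≈ 608.44
B and C share a shaft → RPM_C = RPM_B
Stage 2: RPM_D = RPM_C × t_C/t_D = RPM_A × (t_A×t_C)/(t_B×t_D)
Overall ratio = (57×21)/(43×37) = 1197/1591
RPM_D = 459 × 1197/1591 = 549423/1591
≈ 345.33 RPM

345.33 RPM


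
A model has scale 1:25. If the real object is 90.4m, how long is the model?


Model size = real / scale
= 90.4 / 25
= 3.6160 m

3.6160 m


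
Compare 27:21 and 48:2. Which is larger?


27/21 = 1.2857
48/2 = 24.0000
1.2857 < 24.0000, so 27:21 is less
= 48:2

48:2


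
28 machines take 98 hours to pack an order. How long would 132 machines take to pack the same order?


Inverse proportion: x × y = constant
k = 28 × 98 = 2744
y₂ = k / 132 = 2744 / 132
= 20.79

20.79


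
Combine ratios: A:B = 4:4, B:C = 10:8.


Match B: multiply A:B by 10 → 40:40
Multiply B:C by 4 → 40:32
Combined: 40:40:32
GCD = 8
= 5:5:4

5:5:4


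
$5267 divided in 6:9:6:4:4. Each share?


Total parts = 6 + 9 + 6 + 4 + 4 = 29
Part 1: 5267 × 6/29 = 1089.72
Part 2: 5267 × 9/29 = 1634.59
Part 3: 5267 × 6/29 = 1089.72
Part 4: 5267 × 4/29 = 726.48
Part 5: 5267 × 4/29 = 726.48
= Part 1: $1089.72, Part 2: $1634.59, Part 3: $1089.72, Part 4: $726.48, Part 5: $726.48

Part 1: $1089.72, Part 2: $1634.59, Part 3: $1089.72, Part 4: $726.48, Part 5: $726.48


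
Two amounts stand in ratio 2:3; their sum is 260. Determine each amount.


Let A = 2k, B = 3k.
2k + 3k = 260
5k = 260 → k = 260/5 = 52
A = 2×52 = 104, B = 3×52 = 156
= A = 104, B = 156

A = 104, B = 156


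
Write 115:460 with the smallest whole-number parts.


GCD(115, 460) = 115
115/115 : 460/115
= 1:4

1:4


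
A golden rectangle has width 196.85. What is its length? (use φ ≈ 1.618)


φ = (1 + √5) / 2 ≈ 1.618
Length = width × φ = 196.85 × 1.618 = 318.5033
≈ 318.50

318.50


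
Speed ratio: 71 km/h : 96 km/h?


Ratio = 71:96
GCD = 1
Simplified = 71:96
Time ratio (same distance) = 96:71
Speed ratio = 71:96

71:96


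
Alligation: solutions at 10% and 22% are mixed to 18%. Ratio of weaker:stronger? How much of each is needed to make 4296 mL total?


Let x parts of 10% mix with y parts of 22%.
10x + 22y = 18(x + y)
10x + 22y = 18x + 18y
x(10 - 18) = y(18 - 22)
x/y = (22 - 18)/(18 - 10) = 4/8
Simplify: 1:2
Total parts = 3; one part = 4296/3 = 1432.00 mL
10% solution: 1×1432.00 = 1432.00 mL
22% solution: 2×1432.00 = 2864.00 mL
= ratio 1:2; 1432.00 mL and 2864.00 mL

ratio 1:2; 1432.00 mL and 2864.00 mL


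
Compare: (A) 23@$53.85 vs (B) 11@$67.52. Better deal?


Deal A: $53.85/23 = $2.3413/unit
Deal B: $67.52/11 = $6.1382/unit
A is cheaper per unit
= Deal A

Deal A


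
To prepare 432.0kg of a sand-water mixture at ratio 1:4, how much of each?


Total parts = 1 + 4 = 5
sand: 432.0 × 1/5 = 86.4kg
water: 432.0 × 4/5 = 345.6kg
= 86.4kg and 345.6kg

86.4kg and 345.6kg


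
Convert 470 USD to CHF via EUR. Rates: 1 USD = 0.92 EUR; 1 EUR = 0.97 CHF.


Step 1: 470 USD × 0.92 = 432.40 EUR
Step 2: 432.40 EUR × 0.97 = 419.43 CHF
Implied rate USD→CHF = 0.92 × 0.97 = 0.8924
= 419.43 CHF

419.43 CHF


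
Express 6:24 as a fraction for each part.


Total parts = 6 + 24 = 30
First part: 6/30 = 1/5
Second part: 24/30 = 4/5
= 1/5 and 4/5

1/5 and 4/5


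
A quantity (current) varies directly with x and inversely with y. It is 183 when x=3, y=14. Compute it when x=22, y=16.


z = k·x/y
Solve for k using the known point: k = z·y/x = 183×14/3 = 2562/3 = 854.0000
Now evaluate at x=22, y=16:
z = k × 22 / 16 = (2562 × 22) / (3 × 16) = 56364/48
= 1174.2500

1174.2500


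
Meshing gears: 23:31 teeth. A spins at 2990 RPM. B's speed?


Gear ratio = 23:31 = 23:31
RPM_B = RPM_A × (teeth_A / teeth_B)
= 2990 × (23/31)
= 2218.4 RPM

2218.4 RPM


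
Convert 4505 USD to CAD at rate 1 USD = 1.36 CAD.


Amount × rate = 4505 × 1.36
= 6126.80 CAD

6126.80 CAD


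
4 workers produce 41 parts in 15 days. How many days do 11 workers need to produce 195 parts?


Days ∝ work / workers, so d₂ = d₁ × (m₁/m₂) × (w₂/w₁)
Workers factor (inverse): 4/11 ≈ 0.3636
Work factor (direct): 195/41 ≈ 4.7561
d₂ = 15 × 4/11 × 195/41 = (15 × 4 × 195) / (11 × 41) = 11700/451
≈ 25.94 days

25.94 days


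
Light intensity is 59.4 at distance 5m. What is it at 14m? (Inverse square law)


I₁d₁² = I₂d₂²
I₂ = I₁ × (d₁/d₂)²
= 59.4 × (5/14)²
= 59.4 × 25/196
= 1485/196
≈ 7.5765

7.5765


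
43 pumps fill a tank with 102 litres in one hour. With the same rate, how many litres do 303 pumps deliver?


Direct proportion: y/x = constant
k = 102/43 ≈ 2.3721
y₂ = k × 303 = 102 × 303 / 43 = 30906/43
≈ 718.74

718.74


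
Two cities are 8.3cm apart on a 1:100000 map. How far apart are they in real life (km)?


Real distance = map distance × scale
= 8.3cm × 100000
= 830000 cm = 8300.0 m
= 8.300 km

8.300 km


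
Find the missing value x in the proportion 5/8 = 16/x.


Cross multiply: 5 × x = 8 × 16
5x = 128
x = 128 / 5
= 25.60

25.60


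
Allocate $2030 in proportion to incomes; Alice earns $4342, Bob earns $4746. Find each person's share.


Total income = 4342 + 4746 = $9088
Alice: $2030 × 4342/9088 = $969.88
Bob: $2030 × 4746/9088 = $1060.12
= Alice: $969.88, Bob: $1060.12

Alice: $969.88, Bob: $1060.12


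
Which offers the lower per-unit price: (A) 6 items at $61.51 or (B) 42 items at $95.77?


Deal A: $61.51/6 = $10.2517/unit
Deal B: $95.77/42 = $2.2802/unit
B is cheaper per unit
= Deal B

Deal B


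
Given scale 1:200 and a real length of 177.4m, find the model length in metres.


Model size = real / scale
= 177.4 / 200
= 0.8870 m

0.8870 m


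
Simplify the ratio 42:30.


GCD(42, 30) = 6
42/6 : 30/6
= 7:5

7:5


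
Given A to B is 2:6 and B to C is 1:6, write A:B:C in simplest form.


Match B: multiply A:B by 1 → 2:6
Multiply B:C by 6 → 6:36
Combined: 2:6:36
GCD = 2
= 1:3:18

1:3:18


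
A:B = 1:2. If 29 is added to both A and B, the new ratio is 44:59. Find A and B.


Let A = 1k, B = 2k.
(1k + 29) / (2k + 29) = 44/59
Cross-multiply: 59(1k + 29) = 44(2k + 29)
59k + 1711 = 88k + 1276
59k - 88k = 1276 - 1711
-29k = -435
k = -435/-29 = 15
A = 1×15 = 15, B = 2×15 = 30
= A = 15, B = 30

A = 15, B = 30


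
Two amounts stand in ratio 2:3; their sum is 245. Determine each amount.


Let A = 2k, B = 3k.
2k + 3k = 245
5k = 245 → k = 245/5 = 49
A = 2×49 = 98, B = 3×49 = 147
= A = 98, B = 147

A = 98, B = 147


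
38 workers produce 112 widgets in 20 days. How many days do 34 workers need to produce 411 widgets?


Days ∝ work / workers, so d₂ = d₁ × (m₁/m₂) × (w₂/w₁)
Workers factor (inverse): 38/34 ≈ 1.1176
Work factor (direct): 411/112 ≈ 3.6696
d₂ = 20 × 38/34 × 411/112 = (20 × 38 × 411) / (34 × 112) = 312360/3808
≈ 82.03 days

82.03 days


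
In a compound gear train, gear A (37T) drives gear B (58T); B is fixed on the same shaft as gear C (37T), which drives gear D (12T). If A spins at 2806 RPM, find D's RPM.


Stage 1: RPM_B = RPM_A × t_A/t_B = 2806 × 37/58 = 103822/58 ≈ 1790.03
B and C share a shaft → RPM_C = RPM_B
Stage 2: RPM_D = RPM_C × t_C/t_D = RPM_A × (t_A×t_C)/(t_B×t_D)
Overall ratio = (37×37)/(58×12) = 1369/696
RPM_D = 2806 × 1369/696 = 3841414/696
≈ 5519.27 RPM

5519.27 RPM


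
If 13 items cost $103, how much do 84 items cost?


Direct proportion: y/x = constant
k = 103/13 ≈ 7.9231
y₂ = k × 84 = 103 × 84 / 13 = 8652/13
≈ 665.54

665.54


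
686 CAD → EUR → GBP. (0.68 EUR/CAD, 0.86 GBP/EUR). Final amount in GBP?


Step 1: 686 CAD × 0.68 = 466.48 EUR
Step 2: 466.48 EUR × 0.86 = 401.17 GBP
Implied rate CAD→GBP = 0.68 × 0.86 = 0.5848
= 401.17 GBP

401.17 GBP


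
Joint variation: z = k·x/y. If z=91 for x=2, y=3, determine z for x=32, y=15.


z = k·x/y
Solve for k using the known point: k = z·y/x = 91×3/2 = 273/2 = 136.5000
Now evaluate at x=32, y=15:
z = k × 32 / 15 = (273 × 32) / (2 × 15) = 8736/30
= 291.2000

291.2000


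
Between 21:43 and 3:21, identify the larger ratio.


21/43 = 0.4884
3/21 = 0.1429
0.4884 > 0.1429, so 21:43 is greater
= 21:43

21:43


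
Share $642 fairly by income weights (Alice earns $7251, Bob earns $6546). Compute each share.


Total income = 7251 + 6546 = $13797
Alice: $642 × 7251/13797 = $337.40
Bob: $642 × 6546/13797 = $304.60
= Alice: $337.40, Bob: $304.60

Alice: $337.40, Bob: $304.60


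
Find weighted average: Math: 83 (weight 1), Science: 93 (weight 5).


Numerator = 83×1 + 93×5
= 83 + 465
= 548
Total weight = 6
Weighted avg = 548/6
= 91.33

91.33


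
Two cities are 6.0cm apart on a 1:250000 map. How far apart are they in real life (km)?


Real distance = map distance × scale
= 6.0cm × 250000
= 1500000 cm = 15000.0 m
= 15.000 km

15.000 km


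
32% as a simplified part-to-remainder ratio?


32% means 32 parts out of 100; remainder = 68
Part : remainder = 32:68
GCD = 4
= 8:17

8:17


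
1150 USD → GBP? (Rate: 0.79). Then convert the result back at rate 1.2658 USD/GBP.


Amount × rate = 1150 × 0.79 = 908.50 GBP
Round-trip: 908.50 × 1.2658 = 1149.98 USD
= 908.50 GBP, then 1149.98 USD

908.50 GBP, then 1149.98 USD


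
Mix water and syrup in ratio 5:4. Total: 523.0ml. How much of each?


Total parts = 5 + 4 = 9
water: 523.0 × 5/9 = 290.6ml
syrup: 523.0 × 4/9 = 232.4ml
= 290.6ml and 232.4ml

290.6ml and 232.4ml


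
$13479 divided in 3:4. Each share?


Total parts = 3 + 4 = 7
Part 1: 13479 × 3/7 = 5776.71
Part 2: 13479 × 4/7 = 7702.29
= Part 1: $5776.71, Part 2: $7702.29

Part 1: $5776.71, Part 2: $7702.29


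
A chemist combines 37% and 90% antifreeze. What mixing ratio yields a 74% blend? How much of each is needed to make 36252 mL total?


Let x parts of 37% mix with y parts of 90%.
37x + 90y = 74(x + y)
37x + 90y = 74x + 74y
x(37 - 74) = y(74 - 90)
x/y = (90 - 74)/(74 - 37) = 16/37
Simplify: 16:37
Total parts = 53; one part = 36252/53 = 684.00 mL
37% solution: 16×684.00 = 10944.00 mL
90% solution: 37×684.00 = 25308.00 mL
= ratio 16:37; 10944.00 mL and 25308.00 mL

ratio 16:37; 10944.00 mL and 25308.00 mL


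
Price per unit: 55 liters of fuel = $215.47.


Unit rate = total / quantity
= 215.47 / 55
= $3.92 per unit

$3.92 per unit


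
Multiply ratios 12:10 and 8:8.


Compound ratio = (12×8) : (10×8)
= 96:80
GCD = 16
= 6:5

6:5


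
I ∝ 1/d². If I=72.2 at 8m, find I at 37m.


I₁d₁² = I₂d₂²
I₂ = I₁ × (d₁/d₂)²
= 72.2 × (8/37)²
= 72.2 × 64/1369
= 4620.8/1369
≈ 3.3753

3.3753


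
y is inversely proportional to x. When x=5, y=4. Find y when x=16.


Inverse proportion: x × y = constant
k = 5 × 4 = 20
y₂ = k / 16 = 20 / 16
= 1.25

1.25


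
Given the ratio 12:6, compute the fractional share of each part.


Total parts = 12 + 6 = 18
First part: 12/18 = 2/3
Second part: 6/18 = 1/3
= 2/3 and 1/3

2/3 and 1/3


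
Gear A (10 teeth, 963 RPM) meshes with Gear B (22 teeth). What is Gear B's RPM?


Gear ratio = 10:22 = 5:11
RPM_B = RPM_A × (teeth_A / teeth_B)
= 963 × (10/22)
= 437.7 RPM

437.7 RPM


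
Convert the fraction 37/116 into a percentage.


Percentage = (part / whole) × 100
= (37 / 116) × 100
≈ 31.90%

31.90%


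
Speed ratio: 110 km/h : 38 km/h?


Ratio = 110:38
GCD = 2
Simplified = 55:19
Time ratio (same distance) = 19:55
Speed ratio = 55:19

55:19


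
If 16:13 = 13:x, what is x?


Cross multiply: 16 × x = 13 × 13
16x = 169
x = 169 / 16
= 10.56

10.56


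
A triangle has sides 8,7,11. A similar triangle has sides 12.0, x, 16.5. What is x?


Scale factor = 12.0/8 = 1.5
Missing side = 7 × 1.5
= 10.5

10.5


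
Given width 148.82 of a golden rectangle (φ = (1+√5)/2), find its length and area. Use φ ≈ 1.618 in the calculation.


φ = (1 + √5) / 2 ≈ 1.618
Length = width × φ = 148.82 × 1.618 = 240.79076
≈ 240.79
Area = width × length = 148.82 × 240.79076 = 35834.4809032 ≈ 35834.48
= Length: 240.79, Area: 35834.48

Length: 240.79, Area: 35834.48


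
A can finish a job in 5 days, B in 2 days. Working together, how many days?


Rate of A = 1/5 per day
Rate of B = 1/2 per day
Combined rate = 1/5 + 1/2 = 7/10 = 0.7000 per day
Days = 1 / combined rate = 10/7
≈ 1.43 days

1.43 days


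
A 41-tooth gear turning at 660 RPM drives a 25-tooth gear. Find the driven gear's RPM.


Gear ratio = 41:25 = 41:25
RPM_B = RPM_A × (teeth_A / teeth_B)
= 660 × (41/25)
= 1082.4 RPM

1082.4 RPM


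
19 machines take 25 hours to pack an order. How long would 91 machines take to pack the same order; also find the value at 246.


Inverse proportion: x × y = constant
k = 19 × 25 = 475
At x=91: k/91 = 5.22
At x=246: k/246 = 1.93
= 5.22 and 1.93

5.22 and 1.93


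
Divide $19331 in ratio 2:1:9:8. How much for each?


Total parts = 2 + 1 + 9 + 8 = 20
Part 1: 19331 × 2/20 = 1933.10
Part 2: 19331 × 1/20 = 966.55
Part 3: 19331 × 9/20 = 8698.95
Part 4: 19331 × 8/20 = 7732.40
= Part 1: $1933.10, Part 2: $966.55, Part 3: $8698.95, Part 4: $7732.40

Part 1: $1933.10, Part 2: $966.55, Part 3: $8698.95, Part 4: $7732.40


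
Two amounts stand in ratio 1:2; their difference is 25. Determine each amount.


Let A = 1k, B = 2k.
2k - 1k = 25
1k = 25 → k = 25/1 = 25
A = 1×25 = 25, B = 2×25 = 50
= A = 25, B = 50

A = 25, B = 50


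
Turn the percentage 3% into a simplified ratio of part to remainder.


3% means 3 parts out of 100; remainder = 97
Part : remainder = 3:97
GCD = 1
= 3:97

3:97


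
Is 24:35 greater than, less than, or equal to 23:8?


24/35 = 0.6857
23/8 = 2.8750
0.6857 < 2.8750, so 24:35 is less
= less than

less than


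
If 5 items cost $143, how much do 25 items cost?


Direct proportion: y/x = constant
k = 143/5 = 28.6000
y₂ = k × 25 = 143 × 25 / 5 = 3575/5
= 715.00

715.00


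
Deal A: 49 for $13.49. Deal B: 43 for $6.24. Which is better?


Deal A: $13.49/49 = $0.2753/unit
Deal B: $6.24/43 = $0.1451/unit
B is cheaper per unit
= Deal B

Deal B


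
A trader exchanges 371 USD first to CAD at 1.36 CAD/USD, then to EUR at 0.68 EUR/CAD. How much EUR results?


Step 1: 371 USD × 1.36 = 504.56 CAD
Step 2: 504.56 CAD × 0.68 = 343.10 EUR
Implied rate USD→EUR = 1.36 × 0.68 = 0.9248
= 343.10 EUR

343.10 EUR


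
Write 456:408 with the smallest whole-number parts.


GCD(456, 408) = 24
456/24 : 408/24
= 19:17

19:17


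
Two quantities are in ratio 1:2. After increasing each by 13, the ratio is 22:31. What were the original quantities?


Let A = 1k, B = 2k.
(1k + 13) / (2k + 13) = 22/31
Cross-multiply: 31(1k + 13) = 22(2k + 13)
31k + 403 = 44k + 286
31k - 44k = 286 - 403
-13k = -117
k = -117/-13 = 9
A = 1×9 = 9, B = 2×9 = 18
= A = 9, B = 18

A = 9, B = 18


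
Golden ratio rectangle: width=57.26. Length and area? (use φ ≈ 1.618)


φ = (1 + √5) / 2 ≈ 1.618
Length = width × φ = 57.26 × 1.618 = 92.64668
≈ 92.65
Area = width × length = 57.26 × 92.64668 = 5304.9488968 ≈ 5304.95
= Length: 92.65, Area: 5304.95

Length: 92.65, Area: 5304.95


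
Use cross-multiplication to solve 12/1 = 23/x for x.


Cross multiply: 12 × x = 1 × 23
12x = 23
x = 23 / 12
= 1.92

1.92


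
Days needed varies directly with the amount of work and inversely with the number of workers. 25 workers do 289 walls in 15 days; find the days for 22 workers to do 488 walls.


Days ∝ work / workers, so d₂ = d₁ × (m₁/m₂) × (w₂/w₁)
Workers factor (inverse): 25/22 ≈ 1.1364
Work factor (direct): 488/289 ≈ 1.6886
d₂ = 15 × 25/22 × 488/289 = (15 × 25 × 488) / (22 × 289) = 183000/6358
≈ 28.78 days

28.78 days


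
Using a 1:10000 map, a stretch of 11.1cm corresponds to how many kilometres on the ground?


Real distance = map distance × scale
= 11.1cm × 10000
= 111000 cm = 1110.0 m
= 1.110 km

1.110 km


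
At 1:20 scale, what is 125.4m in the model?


Model size = real / scale
= 125.4 / 20
= 6.2700 m

6.2700 m


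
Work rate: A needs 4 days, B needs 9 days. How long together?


Rate of A = 1/4 per day
Rate of B = 1/9 per day
Combined rate = 1/4 + 1/9 = 13/36 ≈ 0.3611 per day
Days = 1 / combined rate = 36/13
≈ 2.77 days

2.77 days


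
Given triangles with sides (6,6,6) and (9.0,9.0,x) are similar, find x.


Scale factor = 9.0/6 = 1.5
Missing side = 6 × 1.5
= 9.0

9.0


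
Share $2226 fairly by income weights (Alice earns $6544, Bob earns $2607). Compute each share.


Total income = 6544 + 2607 = $9151
Alice: $2226 × 6544/9151 = $1591.84
Bob: $2226 × 2607/9151 = $634.16
= Alice: $1591.84, Bob: $634.16

Alice: $1591.84, Bob: $634.16


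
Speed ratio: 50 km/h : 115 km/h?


Ratio = 50:115
GCD = 5
Simplified = 10:23
Time ratio (same distance) = 23:10
Speed ratio = 10:23

10:23


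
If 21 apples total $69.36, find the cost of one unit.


Unit rate = total / quantity
= 69.36 / 21
= $3.30 per unit

$3.30 per unit


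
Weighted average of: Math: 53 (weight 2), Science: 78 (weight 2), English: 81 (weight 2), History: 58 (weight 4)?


Numerator = 53×2 + 78×2 + 81×2 + 58×4
= 106 + 156 + 162 + 232
= 656
Total weight = 10
Weighted avg = 656/10
= 65.60

65.60


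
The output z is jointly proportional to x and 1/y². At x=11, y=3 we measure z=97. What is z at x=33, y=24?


z = k·x/y²
Solve for k using the known point: k = z·y²/x = 97×9/11 = 873/11 ≈ 79.3636
Now evaluate at x=33, y=24:
z = k × 33 / 576 = (873 × 33) / (11 × 576) = 28809/6336
≈ 4.5469

4.5469


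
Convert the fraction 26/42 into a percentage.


Percentage = (part / whole) × 100
= (26 / 42) × 100
≈ 61.90%

61.90%


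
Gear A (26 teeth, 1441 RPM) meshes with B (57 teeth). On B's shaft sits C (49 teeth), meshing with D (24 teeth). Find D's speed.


Stage 1: RPM_B = RPM_A × t_A/t_B = 1441 × 26/57 = 37466/57 ≈ 657.30
B and C share a shaft → RPM_C = RPM_B
Stage 2: RPM_D = RPM_C × t_C/t_D = RPM_A × (t_A×t_C)/(t_B×t_D)
Overall ratio = (26×49)/(57×24) = 1274/1368
RPM_D = 1441 × 1274/1368 = 1835834/1368
≈ 1341.98 RPM

1341.98 RPM


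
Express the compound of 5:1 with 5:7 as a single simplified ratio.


Compound ratio = (5×5) : (1×7)
= 25:7
GCD = 1
= 25:7

25:7


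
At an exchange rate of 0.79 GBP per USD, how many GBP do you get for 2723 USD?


Amount × rate = 2723 × 0.79
= 2151.17 GBP

2151.17 GBP


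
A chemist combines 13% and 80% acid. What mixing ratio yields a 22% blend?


Let x parts of 13% mix with y parts of 80%.
13x + 80y = 22(x + y)
13x + 80y = 22x + 22y
x(13 - 22) = y(22 - 80)
x/y = (80 - 22)/(22 - 13) = 58/9
Simplify: 58:9
= 58:9

58:9


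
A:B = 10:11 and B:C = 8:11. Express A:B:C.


Match B: multiply A:B by 8 → 80:88
Multiply B:C by 11 → 88:121
Combined: 80:88:121
GCD = 1
= 80:88:121

80:88:121


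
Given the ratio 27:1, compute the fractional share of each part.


Total parts = 27 + 1 = 28
First part: 27/28 = 27/28
Second part: 1/28 = 1/28
= 27/28 and 1/28

27/28 and 1/28


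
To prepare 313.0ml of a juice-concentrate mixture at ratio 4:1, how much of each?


Total parts = 4 + 1 = 5
juice: 313.0 × 4/5 = 250.4ml
concentrate: 313.0 × 1/5 = 62.6ml
= 250.4ml and 62.6ml

250.4ml and 62.6ml


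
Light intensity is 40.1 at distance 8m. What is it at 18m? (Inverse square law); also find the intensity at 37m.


I₁d₁² = I₂d₂²
I at 18m = 40.1 × (8/18)² = 40.1 × 64/324 = 2566.4/324 ≈ 7.9210
I at 37m = 40.1 × (8/37)² = 40.1 × 64/1369 = 2566.4/1369 ≈ 1.8747
= 7.9210 and 1.8747

7.9210 and 1.8747


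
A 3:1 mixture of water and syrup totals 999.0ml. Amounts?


Total parts = 3 + 1 = 4
water: 999.0 × 3/4 = 749.3ml
syrup: 999.0 × 1/4 = 249.8ml
= 749.3ml and 249.8ml

749.3ml and 249.8ml


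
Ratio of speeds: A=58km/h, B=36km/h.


Ratio = 58:36
GCD = 2
Simplified = 29:18
Time ratio (same distance) = 18:29
Speed ratio = 29:18

29:18


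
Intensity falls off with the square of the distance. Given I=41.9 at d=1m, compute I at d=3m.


I₁d₁² = I₂d₂²
I₂ = I₁ × (d₁/d₂)²
= 41.9 × (1/3)²
= 41.9 × 1/9
= 41.9/9
≈ 4.6556

4.6556


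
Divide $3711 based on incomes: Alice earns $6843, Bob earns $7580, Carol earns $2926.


Total income = 6843 + 7580 + 2926 = $17349
Alice: $3711 × 6843/17349 = $1463.74
Bob: $3711 × 7580/17349 = $1621.38
Carol: $3711 × 2926/17349 = $625.88
= Alice: $1463.74, Bob: $1621.38, Carol: $625.88

Alice: $1463.74, Bob: $1621.38, Carol: $625.88


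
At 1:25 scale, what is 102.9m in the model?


Model size = real / scale
= 102.9 / 25
= 4.1160 m

4.1160 m


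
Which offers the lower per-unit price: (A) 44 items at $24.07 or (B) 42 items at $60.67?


Deal A: $24.07/44 = $0.5470/unit
Deal B: $60.67/42 = $1.4445/unit
A is cheaper per unit
= Deal A

Deal A


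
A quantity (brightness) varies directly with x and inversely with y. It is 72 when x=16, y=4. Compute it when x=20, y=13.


z = k·x/y
Solve for k using the known point: k = z·y/x = 72×4/16 = 288/16 = 18.0000
Now evaluate at x=20, y=13:
z = k × 20 / 13 = (288 × 20) / (16 × 13) = 5760/208
≈ 27.6923

27.6923


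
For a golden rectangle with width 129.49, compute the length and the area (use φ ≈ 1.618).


φ = (1 + √5) / 2 ≈ 1.618
Length = width × φ = 129.49 × 1.618 = 209.51482
≈ 209.51
Area = width × length = 129.49 × 209.51482 = 27130.0740418 ≈ 27130.07
= Length: 209.51, Area: 27130.07

Length: 209.51, Area: 27130.07
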